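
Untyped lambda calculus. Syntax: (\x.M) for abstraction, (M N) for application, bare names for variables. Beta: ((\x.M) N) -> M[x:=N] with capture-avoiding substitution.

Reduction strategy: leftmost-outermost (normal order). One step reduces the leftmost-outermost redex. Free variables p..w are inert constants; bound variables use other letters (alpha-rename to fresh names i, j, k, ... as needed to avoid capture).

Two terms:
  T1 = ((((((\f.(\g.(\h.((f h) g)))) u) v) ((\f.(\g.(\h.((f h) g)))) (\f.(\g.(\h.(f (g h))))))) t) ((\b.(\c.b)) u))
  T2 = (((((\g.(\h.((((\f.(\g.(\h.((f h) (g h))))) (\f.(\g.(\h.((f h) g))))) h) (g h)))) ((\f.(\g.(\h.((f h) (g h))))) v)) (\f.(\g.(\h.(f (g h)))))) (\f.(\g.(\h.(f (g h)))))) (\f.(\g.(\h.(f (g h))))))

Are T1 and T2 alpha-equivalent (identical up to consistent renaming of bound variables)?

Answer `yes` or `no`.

Term 1: ((((((\f.(\g.(\h.((f h) g)))) u) v) ((\f.(\g.(\h.((f h) g)))) (\f.(\g.(\h.(f (g h))))))) t) ((\b.(\c.b)) u))
Term 2: (((((\g.(\h.((((\f.(\g.(\h.((f h) (g h))))) (\f.(\g.(\h.((f h) g))))) h) (g h)))) ((\f.(\g.(\h.((f h) (g h))))) v)) (\f.(\g.(\h.(f (g h)))))) (\f.(\g.(\h.(f (g h)))))) (\f.(\g.(\h.(f (g h))))))
Alpha-equivalence: compare structure up to binder renaming.
Result: False

Answer: no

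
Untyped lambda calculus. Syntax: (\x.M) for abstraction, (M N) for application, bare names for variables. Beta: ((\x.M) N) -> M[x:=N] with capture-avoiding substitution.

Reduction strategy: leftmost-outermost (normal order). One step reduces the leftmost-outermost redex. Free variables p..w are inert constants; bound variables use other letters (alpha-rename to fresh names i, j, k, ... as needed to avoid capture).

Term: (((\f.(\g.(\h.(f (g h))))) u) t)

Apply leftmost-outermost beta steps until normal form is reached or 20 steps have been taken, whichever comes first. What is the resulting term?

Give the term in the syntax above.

Answer: (\h.(u (t h)))

Derivation:
Step 0: (((\f.(\g.(\h.(f (g h))))) u) t)
Step 1: ((\g.(\h.(u (g h)))) t)
Step 2: (\h.(u (t h)))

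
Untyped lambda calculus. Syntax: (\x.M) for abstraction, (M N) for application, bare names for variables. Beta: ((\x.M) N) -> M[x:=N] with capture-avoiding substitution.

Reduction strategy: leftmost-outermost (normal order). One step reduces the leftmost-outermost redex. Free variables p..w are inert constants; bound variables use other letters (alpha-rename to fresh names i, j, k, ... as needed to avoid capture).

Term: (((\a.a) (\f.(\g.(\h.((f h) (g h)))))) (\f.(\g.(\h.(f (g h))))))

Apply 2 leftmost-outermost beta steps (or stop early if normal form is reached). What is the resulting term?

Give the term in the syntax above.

Answer: (\g.(\h.(((\f.(\g.(\h.(f (g h))))) h) (g h))))

Derivation:
Step 0: (((\a.a) (\f.(\g.(\h.((f h) (g h)))))) (\f.(\g.(\h.(f (g h))))))
Step 1: ((\f.(\g.(\h.((f h) (g h))))) (\f.(\g.(\h.(f (g h))))))
Step 2: (\g.(\h.(((\f.(\g.(\h.(f (g h))))) h) (g h))))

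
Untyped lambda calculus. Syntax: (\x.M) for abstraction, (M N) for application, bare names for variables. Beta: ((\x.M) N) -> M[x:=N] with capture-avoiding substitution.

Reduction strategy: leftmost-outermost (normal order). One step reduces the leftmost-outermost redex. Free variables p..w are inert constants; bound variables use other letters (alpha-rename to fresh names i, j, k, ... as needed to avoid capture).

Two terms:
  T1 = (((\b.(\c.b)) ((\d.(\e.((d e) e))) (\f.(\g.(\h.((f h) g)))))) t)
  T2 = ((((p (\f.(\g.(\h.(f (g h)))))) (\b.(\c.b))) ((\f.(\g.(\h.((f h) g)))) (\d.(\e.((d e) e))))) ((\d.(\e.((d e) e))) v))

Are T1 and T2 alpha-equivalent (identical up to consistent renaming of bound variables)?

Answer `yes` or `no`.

Term 1: (((\b.(\c.b)) ((\d.(\e.((d e) e))) (\f.(\g.(\h.((f h) g)))))) t)
Term 2: ((((p (\f.(\g.(\h.(f (g h)))))) (\b.(\c.b))) ((\f.(\g.(\h.((f h) g)))) (\d.(\e.((d e) e))))) ((\d.(\e.((d e) e))) v))
Alpha-equivalence: compare structure up to binder renaming.
Result: False

Answer: no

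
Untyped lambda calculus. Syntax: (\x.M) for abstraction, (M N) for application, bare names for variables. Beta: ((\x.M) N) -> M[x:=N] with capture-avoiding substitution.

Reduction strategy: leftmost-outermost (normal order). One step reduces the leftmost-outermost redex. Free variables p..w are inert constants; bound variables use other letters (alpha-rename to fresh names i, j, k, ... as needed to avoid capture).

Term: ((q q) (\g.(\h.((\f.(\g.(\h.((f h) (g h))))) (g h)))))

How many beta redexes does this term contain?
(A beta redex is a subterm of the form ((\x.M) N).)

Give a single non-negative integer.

Term: ((q q) (\g.(\h.((\f.(\g.(\h.((f h) (g h))))) (g h)))))
  Redex: ((\f.(\g.(\h.((f h) (g h))))) (g h))
Total redexes: 1

Answer: 1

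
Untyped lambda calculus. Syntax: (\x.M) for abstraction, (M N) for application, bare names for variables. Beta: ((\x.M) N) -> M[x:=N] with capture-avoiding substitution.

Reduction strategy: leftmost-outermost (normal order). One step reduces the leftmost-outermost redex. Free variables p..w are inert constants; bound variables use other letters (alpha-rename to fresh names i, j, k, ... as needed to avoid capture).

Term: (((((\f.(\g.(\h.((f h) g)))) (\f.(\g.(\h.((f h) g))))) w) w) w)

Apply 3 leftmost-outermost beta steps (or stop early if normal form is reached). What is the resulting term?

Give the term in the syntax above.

Step 0: (((((\f.(\g.(\h.((f h) g)))) (\f.(\g.(\h.((f h) g))))) w) w) w)
Step 1: ((((\g.(\h.(((\f.(\g.(\h.((f h) g)))) h) g))) w) w) w)
Step 2: (((\h.(((\f.(\g.(\h.((f h) g)))) h) w)) w) w)
Step 3: ((((\f.(\g.(\h.((f h) g)))) w) w) w)

Answer: ((((\f.(\g.(\h.((f h) g)))) w) w) w)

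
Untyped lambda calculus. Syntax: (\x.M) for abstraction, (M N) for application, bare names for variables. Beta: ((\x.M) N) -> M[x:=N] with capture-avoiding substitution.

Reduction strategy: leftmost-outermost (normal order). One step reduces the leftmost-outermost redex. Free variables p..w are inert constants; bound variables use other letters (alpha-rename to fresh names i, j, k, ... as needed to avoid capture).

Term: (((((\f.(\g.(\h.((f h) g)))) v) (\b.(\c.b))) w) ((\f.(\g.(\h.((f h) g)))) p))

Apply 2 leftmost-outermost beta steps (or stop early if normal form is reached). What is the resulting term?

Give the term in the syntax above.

Step 0: (((((\f.(\g.(\h.((f h) g)))) v) (\b.(\c.b))) w) ((\f.(\g.(\h.((f h) g)))) p))
Step 1: ((((\g.(\h.((v h) g))) (\b.(\c.b))) w) ((\f.(\g.(\h.((f h) g)))) p))
Step 2: (((\h.((v h) (\b.(\c.b)))) w) ((\f.(\g.(\h.((f h) g)))) p))

Answer: (((\h.((v h) (\b.(\c.b)))) w) ((\f.(\g.(\h.((f h) g)))) p))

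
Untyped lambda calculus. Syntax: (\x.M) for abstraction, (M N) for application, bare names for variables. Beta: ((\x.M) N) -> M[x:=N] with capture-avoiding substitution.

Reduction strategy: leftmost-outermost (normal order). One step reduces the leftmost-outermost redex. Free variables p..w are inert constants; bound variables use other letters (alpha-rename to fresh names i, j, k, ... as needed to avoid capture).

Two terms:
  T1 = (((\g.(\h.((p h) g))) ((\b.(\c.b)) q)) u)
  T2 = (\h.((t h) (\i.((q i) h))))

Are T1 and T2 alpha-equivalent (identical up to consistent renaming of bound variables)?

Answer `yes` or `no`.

Answer: no

Derivation:
Term 1: (((\g.(\h.((p h) g))) ((\b.(\c.b)) q)) u)
Term 2: (\h.((t h) (\i.((q i) h))))
Alpha-equivalence: compare structure up to binder renaming.
Result: False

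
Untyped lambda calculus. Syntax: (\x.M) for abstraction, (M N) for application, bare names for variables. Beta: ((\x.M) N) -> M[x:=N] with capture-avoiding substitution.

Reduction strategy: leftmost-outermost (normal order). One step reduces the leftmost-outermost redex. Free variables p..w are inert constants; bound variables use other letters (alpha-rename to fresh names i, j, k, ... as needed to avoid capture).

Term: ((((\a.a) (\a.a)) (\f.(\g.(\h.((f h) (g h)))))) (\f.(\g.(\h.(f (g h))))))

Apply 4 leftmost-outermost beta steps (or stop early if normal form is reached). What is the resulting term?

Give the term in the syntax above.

Answer: (\g.(\h.((\g.(\i.(h (g i)))) (g h))))

Derivation:
Step 0: ((((\a.a) (\a.a)) (\f.(\g.(\h.((f h) (g h)))))) (\f.(\g.(\h.(f (g h))))))
Step 1: (((\a.a) (\f.(\g.(\h.((f h) (g h)))))) (\f.(\g.(\h.(f (g h))))))
Step 2: ((\f.(\g.(\h.((f h) (g h))))) (\f.(\g.(\h.(f (g h))))))
Step 3: (\g.(\h.(((\f.(\g.(\h.(f (g h))))) h) (g h))))
Step 4: (\g.(\h.((\g.(\i.(h (g i)))) (g h))))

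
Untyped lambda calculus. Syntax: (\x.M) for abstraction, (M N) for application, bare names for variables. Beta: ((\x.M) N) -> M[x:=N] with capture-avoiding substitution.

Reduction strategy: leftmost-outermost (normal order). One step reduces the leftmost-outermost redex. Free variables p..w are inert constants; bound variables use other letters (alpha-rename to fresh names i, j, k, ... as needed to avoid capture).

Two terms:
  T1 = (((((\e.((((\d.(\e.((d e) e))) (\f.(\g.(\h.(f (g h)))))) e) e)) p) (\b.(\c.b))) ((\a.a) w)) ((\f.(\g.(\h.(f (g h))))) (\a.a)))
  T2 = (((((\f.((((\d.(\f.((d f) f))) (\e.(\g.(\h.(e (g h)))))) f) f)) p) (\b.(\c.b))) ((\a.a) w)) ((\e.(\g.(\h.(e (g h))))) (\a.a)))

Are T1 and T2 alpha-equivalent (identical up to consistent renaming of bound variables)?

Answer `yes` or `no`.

Term 1: (((((\e.((((\d.(\e.((d e) e))) (\f.(\g.(\h.(f (g h)))))) e) e)) p) (\b.(\c.b))) ((\a.a) w)) ((\f.(\g.(\h.(f (g h))))) (\a.a)))
Term 2: (((((\f.((((\d.(\f.((d f) f))) (\e.(\g.(\h.(e (g h)))))) f) f)) p) (\b.(\c.b))) ((\a.a) w)) ((\e.(\g.(\h.(e (g h))))) (\a.a)))
Alpha-equivalence: compare structure up to binder renaming.
Result: True

Answer: yes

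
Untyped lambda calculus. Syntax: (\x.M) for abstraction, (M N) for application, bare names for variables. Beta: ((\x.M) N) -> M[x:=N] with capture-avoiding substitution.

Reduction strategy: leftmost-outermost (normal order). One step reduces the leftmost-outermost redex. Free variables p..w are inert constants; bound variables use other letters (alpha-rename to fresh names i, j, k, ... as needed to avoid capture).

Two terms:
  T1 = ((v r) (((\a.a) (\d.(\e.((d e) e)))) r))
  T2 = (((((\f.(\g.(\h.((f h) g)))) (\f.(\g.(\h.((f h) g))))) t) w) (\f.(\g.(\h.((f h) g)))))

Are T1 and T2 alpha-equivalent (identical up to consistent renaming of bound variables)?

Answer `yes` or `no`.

Term 1: ((v r) (((\a.a) (\d.(\e.((d e) e)))) r))
Term 2: (((((\f.(\g.(\h.((f h) g)))) (\f.(\g.(\h.((f h) g))))) t) w) (\f.(\g.(\h.((f h) g)))))
Alpha-equivalence: compare structure up to binder renaming.
Result: False

Answer: no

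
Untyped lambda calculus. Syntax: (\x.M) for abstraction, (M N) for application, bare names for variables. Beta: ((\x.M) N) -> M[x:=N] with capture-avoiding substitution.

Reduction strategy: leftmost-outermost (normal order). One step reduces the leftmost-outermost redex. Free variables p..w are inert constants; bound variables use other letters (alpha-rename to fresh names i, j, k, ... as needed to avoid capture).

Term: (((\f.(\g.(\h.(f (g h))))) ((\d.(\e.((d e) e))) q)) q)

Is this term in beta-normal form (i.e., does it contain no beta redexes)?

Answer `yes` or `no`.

Term: (((\f.(\g.(\h.(f (g h))))) ((\d.(\e.((d e) e))) q)) q)
Found 2 beta redex(es).

Answer: no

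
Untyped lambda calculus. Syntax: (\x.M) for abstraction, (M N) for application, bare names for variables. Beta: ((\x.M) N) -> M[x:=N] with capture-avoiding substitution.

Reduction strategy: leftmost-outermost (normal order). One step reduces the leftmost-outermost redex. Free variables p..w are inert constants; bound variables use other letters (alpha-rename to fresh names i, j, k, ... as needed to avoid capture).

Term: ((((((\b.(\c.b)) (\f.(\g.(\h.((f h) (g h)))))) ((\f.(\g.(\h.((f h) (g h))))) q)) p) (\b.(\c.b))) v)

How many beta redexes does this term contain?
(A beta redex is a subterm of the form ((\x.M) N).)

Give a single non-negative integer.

Answer: 2

Derivation:
Term: ((((((\b.(\c.b)) (\f.(\g.(\h.((f h) (g h)))))) ((\f.(\g.(\h.((f h) (g h))))) q)) p) (\b.(\c.b))) v)
  Redex: ((\b.(\c.b)) (\f.(\g.(\h.((f h) (g h))))))
  Redex: ((\f.(\g.(\h.((f h) (g h))))) q)
Total redexes: 2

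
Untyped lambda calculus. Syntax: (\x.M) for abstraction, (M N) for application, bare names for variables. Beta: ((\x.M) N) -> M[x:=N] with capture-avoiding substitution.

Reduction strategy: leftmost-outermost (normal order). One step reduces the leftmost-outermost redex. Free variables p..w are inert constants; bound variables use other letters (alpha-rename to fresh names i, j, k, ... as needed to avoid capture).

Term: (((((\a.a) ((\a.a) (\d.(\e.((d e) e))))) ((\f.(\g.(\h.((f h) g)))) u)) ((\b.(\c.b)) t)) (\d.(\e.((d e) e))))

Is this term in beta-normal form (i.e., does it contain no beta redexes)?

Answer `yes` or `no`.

Answer: no

Derivation:
Term: (((((\a.a) ((\a.a) (\d.(\e.((d e) e))))) ((\f.(\g.(\h.((f h) g)))) u)) ((\b.(\c.b)) t)) (\d.(\e.((d e) e))))
Found 4 beta redex(es).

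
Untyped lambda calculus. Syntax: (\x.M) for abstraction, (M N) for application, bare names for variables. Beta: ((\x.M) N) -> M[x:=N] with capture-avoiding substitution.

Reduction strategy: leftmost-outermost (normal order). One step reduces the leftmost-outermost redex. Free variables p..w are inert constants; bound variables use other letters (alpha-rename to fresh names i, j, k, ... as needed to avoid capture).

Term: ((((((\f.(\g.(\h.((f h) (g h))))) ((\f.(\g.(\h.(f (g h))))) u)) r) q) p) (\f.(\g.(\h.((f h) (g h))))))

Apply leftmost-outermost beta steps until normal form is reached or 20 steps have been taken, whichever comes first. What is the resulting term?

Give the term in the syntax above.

Answer: (((u (q (r q))) p) (\f.(\g.(\h.((f h) (g h))))))

Derivation:
Step 0: ((((((\f.(\g.(\h.((f h) (g h))))) ((\f.(\g.(\h.(f (g h))))) u)) r) q) p) (\f.(\g.(\h.((f h) (g h))))))
Step 1: (((((\g.(\h.((((\f.(\g.(\h.(f (g h))))) u) h) (g h)))) r) q) p) (\f.(\g.(\h.((f h) (g h))))))
Step 2: ((((\h.((((\f.(\g.(\h.(f (g h))))) u) h) (r h))) q) p) (\f.(\g.(\h.((f h) (g h))))))
Step 3: ((((((\f.(\g.(\h.(f (g h))))) u) q) (r q)) p) (\f.(\g.(\h.((f h) (g h))))))
Step 4: (((((\g.(\h.(u (g h)))) q) (r q)) p) (\f.(\g.(\h.((f h) (g h))))))
Step 5: ((((\h.(u (q h))) (r q)) p) (\f.(\g.(\h.((f h) (g h))))))
Step 6: (((u (q (r q))) p) (\f.(\g.(\h.((f h) (g h))))))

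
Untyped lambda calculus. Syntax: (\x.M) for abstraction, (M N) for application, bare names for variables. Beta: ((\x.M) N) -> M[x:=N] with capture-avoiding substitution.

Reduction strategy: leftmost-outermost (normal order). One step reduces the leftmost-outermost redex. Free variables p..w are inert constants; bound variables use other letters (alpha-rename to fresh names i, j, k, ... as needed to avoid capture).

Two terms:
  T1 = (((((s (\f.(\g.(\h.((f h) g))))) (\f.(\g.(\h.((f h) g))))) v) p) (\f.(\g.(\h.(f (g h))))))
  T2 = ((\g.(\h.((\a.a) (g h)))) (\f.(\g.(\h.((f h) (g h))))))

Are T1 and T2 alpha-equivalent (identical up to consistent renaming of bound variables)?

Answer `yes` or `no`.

Term 1: (((((s (\f.(\g.(\h.((f h) g))))) (\f.(\g.(\h.((f h) g))))) v) p) (\f.(\g.(\h.(f (g h))))))
Term 2: ((\g.(\h.((\a.a) (g h)))) (\f.(\g.(\h.((f h) (g h))))))
Alpha-equivalence: compare structure up to binder renaming.
Result: False

Answer: no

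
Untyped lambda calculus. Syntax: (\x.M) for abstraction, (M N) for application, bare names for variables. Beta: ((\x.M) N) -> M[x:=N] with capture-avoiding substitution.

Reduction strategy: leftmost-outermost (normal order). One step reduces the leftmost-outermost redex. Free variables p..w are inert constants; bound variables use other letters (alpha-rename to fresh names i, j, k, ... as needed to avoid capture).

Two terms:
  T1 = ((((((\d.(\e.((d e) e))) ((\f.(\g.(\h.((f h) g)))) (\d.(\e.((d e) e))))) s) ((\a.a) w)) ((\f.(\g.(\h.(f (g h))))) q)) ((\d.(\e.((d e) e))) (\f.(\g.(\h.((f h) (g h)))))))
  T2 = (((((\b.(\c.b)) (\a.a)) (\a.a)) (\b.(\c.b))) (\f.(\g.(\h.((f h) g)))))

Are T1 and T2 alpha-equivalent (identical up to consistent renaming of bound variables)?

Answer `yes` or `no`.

Answer: no

Derivation:
Term 1: ((((((\d.(\e.((d e) e))) ((\f.(\g.(\h.((f h) g)))) (\d.(\e.((d e) e))))) s) ((\a.a) w)) ((\f.(\g.(\h.(f (g h))))) q)) ((\d.(\e.((d e) e))) (\f.(\g.(\h.((f h) (g h)))))))
Term 2: (((((\b.(\c.b)) (\a.a)) (\a.a)) (\b.(\c.b))) (\f.(\g.(\h.((f h) g)))))
Alpha-equivalence: compare structure up to binder renaming.
Result: False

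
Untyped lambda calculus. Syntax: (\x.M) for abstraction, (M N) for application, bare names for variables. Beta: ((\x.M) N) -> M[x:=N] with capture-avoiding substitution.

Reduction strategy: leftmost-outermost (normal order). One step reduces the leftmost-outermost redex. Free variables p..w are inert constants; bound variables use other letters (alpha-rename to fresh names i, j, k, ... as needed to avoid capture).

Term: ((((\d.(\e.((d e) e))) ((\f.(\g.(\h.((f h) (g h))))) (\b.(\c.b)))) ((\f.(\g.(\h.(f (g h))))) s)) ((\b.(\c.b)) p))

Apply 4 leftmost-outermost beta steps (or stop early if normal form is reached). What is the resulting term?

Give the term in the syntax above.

Answer: (((\h.(((\b.(\c.b)) h) (((\f.(\g.(\h.(f (g h))))) s) h))) ((\f.(\g.(\h.(f (g h))))) s)) ((\b.(\c.b)) p))

Derivation:
Step 0: ((((\d.(\e.((d e) e))) ((\f.(\g.(\h.((f h) (g h))))) (\b.(\c.b)))) ((\f.(\g.(\h.(f (g h))))) s)) ((\b.(\c.b)) p))
Step 1: (((\e.((((\f.(\g.(\h.((f h) (g h))))) (\b.(\c.b))) e) e)) ((\f.(\g.(\h.(f (g h))))) s)) ((\b.(\c.b)) p))
Step 2: (((((\f.(\g.(\h.((f h) (g h))))) (\b.(\c.b))) ((\f.(\g.(\h.(f (g h))))) s)) ((\f.(\g.(\h.(f (g h))))) s)) ((\b.(\c.b)) p))
Step 3: ((((\g.(\h.(((\b.(\c.b)) h) (g h)))) ((\f.(\g.(\h.(f (g h))))) s)) ((\f.(\g.(\h.(f (g h))))) s)) ((\b.(\c.b)) p))
Step 4: (((\h.(((\b.(\c.b)) h) (((\f.(\g.(\h.(f (g h))))) s) h))) ((\f.(\g.(\h.(f (g h))))) s)) ((\b.(\c.b)) p))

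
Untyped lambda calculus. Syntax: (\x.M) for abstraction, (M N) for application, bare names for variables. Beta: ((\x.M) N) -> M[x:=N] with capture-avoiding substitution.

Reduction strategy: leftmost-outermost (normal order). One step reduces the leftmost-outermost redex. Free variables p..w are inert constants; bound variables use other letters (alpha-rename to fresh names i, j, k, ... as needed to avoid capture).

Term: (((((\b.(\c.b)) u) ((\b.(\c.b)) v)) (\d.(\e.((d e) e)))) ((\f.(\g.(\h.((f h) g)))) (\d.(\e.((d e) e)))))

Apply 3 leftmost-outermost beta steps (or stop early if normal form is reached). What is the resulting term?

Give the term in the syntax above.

Answer: ((u (\d.(\e.((d e) e)))) (\g.(\h.(((\d.(\e.((d e) e))) h) g))))

Derivation:
Step 0: (((((\b.(\c.b)) u) ((\b.(\c.b)) v)) (\d.(\e.((d e) e)))) ((\f.(\g.(\h.((f h) g)))) (\d.(\e.((d e) e)))))
Step 1: ((((\c.u) ((\b.(\c.b)) v)) (\d.(\e.((d e) e)))) ((\f.(\g.(\h.((f h) g)))) (\d.(\e.((d e) e)))))
Step 2: ((u (\d.(\e.((d e) e)))) ((\f.(\g.(\h.((f h) g)))) (\d.(\e.((d e) e)))))
Step 3: ((u (\d.(\e.((d e) e)))) (\g.(\h.(((\d.(\e.((d e) e))) h) g))))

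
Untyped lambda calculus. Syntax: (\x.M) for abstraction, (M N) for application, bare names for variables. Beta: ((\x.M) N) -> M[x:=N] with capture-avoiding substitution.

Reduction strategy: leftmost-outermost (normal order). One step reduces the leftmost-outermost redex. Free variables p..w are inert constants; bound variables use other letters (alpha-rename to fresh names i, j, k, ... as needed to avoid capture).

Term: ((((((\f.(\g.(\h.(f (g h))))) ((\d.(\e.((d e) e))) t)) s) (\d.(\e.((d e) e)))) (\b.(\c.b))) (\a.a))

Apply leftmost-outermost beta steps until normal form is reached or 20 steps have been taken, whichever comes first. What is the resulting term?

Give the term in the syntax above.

Step 0: ((((((\f.(\g.(\h.(f (g h))))) ((\d.(\e.((d e) e))) t)) s) (\d.(\e.((d e) e)))) (\b.(\c.b))) (\a.a))
Step 1: (((((\g.(\h.(((\d.(\e.((d e) e))) t) (g h)))) s) (\d.(\e.((d e) e)))) (\b.(\c.b))) (\a.a))
Step 2: ((((\h.(((\d.(\e.((d e) e))) t) (s h))) (\d.(\e.((d e) e)))) (\b.(\c.b))) (\a.a))
Step 3: (((((\d.(\e.((d e) e))) t) (s (\d.(\e.((d e) e))))) (\b.(\c.b))) (\a.a))
Step 4: ((((\e.((t e) e)) (s (\d.(\e.((d e) e))))) (\b.(\c.b))) (\a.a))
Step 5: ((((t (s (\d.(\e.((d e) e))))) (s (\d.(\e.((d e) e))))) (\b.(\c.b))) (\a.a))

Answer: ((((t (s (\d.(\e.((d e) e))))) (s (\d.(\e.((d e) e))))) (\b.(\c.b))) (\a.a))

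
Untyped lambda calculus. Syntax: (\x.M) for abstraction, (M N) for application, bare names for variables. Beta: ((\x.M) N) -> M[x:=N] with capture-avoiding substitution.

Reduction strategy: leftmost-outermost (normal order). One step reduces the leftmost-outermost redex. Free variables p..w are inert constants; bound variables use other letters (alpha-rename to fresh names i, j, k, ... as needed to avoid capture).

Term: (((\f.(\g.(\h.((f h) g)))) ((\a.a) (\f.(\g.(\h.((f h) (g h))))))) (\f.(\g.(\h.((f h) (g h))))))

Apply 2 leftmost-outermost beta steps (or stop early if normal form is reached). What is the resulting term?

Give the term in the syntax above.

Step 0: (((\f.(\g.(\h.((f h) g)))) ((\a.a) (\f.(\g.(\h.((f h) (g h))))))) (\f.(\g.(\h.((f h) (g h))))))
Step 1: ((\g.(\h.((((\a.a) (\f.(\g.(\h.((f h) (g h)))))) h) g))) (\f.(\g.(\h.((f h) (g h))))))
Step 2: (\h.((((\a.a) (\f.(\g.(\h.((f h) (g h)))))) h) (\f.(\g.(\h.((f h) (g h)))))))

Answer: (\h.((((\a.a) (\f.(\g.(\h.((f h) (g h)))))) h) (\f.(\g.(\h.((f h) (g h)))))))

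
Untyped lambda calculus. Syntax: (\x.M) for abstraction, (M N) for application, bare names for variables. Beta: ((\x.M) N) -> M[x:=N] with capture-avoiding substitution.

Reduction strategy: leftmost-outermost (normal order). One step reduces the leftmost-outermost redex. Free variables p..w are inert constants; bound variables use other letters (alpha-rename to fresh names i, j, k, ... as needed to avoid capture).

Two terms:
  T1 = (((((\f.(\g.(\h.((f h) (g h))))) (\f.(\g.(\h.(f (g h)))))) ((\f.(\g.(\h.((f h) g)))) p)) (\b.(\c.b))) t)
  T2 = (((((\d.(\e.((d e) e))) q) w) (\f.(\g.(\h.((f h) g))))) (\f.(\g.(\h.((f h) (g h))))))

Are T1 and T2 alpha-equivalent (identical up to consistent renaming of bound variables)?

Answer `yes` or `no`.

Term 1: (((((\f.(\g.(\h.((f h) (g h))))) (\f.(\g.(\h.(f (g h)))))) ((\f.(\g.(\h.((f h) g)))) p)) (\b.(\c.b))) t)
Term 2: (((((\d.(\e.((d e) e))) q) w) (\f.(\g.(\h.((f h) g))))) (\f.(\g.(\h.((f h) (g h))))))
Alpha-equivalence: compare structure up to binder renaming.
Result: False

Answer: no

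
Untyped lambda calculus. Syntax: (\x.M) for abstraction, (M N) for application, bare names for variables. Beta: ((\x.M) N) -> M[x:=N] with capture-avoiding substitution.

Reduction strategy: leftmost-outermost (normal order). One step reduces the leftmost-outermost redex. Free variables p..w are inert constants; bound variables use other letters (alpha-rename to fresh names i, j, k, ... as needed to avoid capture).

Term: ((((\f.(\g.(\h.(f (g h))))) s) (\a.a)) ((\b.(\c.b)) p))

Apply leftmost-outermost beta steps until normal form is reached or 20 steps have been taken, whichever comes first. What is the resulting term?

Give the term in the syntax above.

Answer: (s (\c.p))

Derivation:
Step 0: ((((\f.(\g.(\h.(f (g h))))) s) (\a.a)) ((\b.(\c.b)) p))
Step 1: (((\g.(\h.(s (g h)))) (\a.a)) ((\b.(\c.b)) p))
Step 2: ((\h.(s ((\a.a) h))) ((\b.(\c.b)) p))
Step 3: (s ((\a.a) ((\b.(\c.b)) p)))
Step 4: (s ((\b.(\c.b)) p))
Step 5: (s (\c.p))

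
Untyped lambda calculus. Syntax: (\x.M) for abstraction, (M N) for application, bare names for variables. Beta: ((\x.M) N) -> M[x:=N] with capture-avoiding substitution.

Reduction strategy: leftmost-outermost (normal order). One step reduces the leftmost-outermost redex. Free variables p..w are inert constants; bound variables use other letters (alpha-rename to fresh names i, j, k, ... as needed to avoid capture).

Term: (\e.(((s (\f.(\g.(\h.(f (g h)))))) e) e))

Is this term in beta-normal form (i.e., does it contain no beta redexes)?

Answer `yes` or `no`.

Answer: yes

Derivation:
Term: (\e.(((s (\f.(\g.(\h.(f (g h)))))) e) e))
No beta redexes found.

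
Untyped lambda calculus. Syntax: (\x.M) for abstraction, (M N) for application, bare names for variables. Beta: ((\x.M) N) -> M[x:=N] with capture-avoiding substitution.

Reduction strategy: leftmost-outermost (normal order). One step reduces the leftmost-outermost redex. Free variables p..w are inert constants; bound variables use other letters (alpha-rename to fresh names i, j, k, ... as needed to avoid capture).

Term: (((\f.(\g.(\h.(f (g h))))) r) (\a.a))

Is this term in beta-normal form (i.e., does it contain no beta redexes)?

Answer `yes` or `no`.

Answer: no

Derivation:
Term: (((\f.(\g.(\h.(f (g h))))) r) (\a.a))
Found 1 beta redex(es).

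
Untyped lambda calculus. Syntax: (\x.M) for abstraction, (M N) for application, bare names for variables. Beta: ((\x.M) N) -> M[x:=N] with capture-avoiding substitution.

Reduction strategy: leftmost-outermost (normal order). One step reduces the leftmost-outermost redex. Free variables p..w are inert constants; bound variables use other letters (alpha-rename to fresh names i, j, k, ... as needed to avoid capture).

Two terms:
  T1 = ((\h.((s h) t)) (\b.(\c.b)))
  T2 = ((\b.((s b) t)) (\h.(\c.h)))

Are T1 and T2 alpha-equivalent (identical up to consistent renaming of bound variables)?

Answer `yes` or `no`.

Answer: yes

Derivation:
Term 1: ((\h.((s h) t)) (\b.(\c.b)))
Term 2: ((\b.((s b) t)) (\h.(\c.h)))
Alpha-equivalence: compare structure up to binder renaming.
Result: True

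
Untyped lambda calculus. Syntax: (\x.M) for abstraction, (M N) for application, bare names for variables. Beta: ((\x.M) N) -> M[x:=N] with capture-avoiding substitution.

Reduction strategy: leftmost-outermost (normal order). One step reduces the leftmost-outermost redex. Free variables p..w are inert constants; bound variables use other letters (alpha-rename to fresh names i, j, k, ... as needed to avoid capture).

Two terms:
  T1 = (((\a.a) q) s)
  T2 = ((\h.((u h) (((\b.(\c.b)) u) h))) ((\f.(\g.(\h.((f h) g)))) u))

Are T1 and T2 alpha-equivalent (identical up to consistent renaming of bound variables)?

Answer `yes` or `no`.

Term 1: (((\a.a) q) s)
Term 2: ((\h.((u h) (((\b.(\c.b)) u) h))) ((\f.(\g.(\h.((f h) g)))) u))
Alpha-equivalence: compare structure up to binder renaming.
Result: False

Answer: no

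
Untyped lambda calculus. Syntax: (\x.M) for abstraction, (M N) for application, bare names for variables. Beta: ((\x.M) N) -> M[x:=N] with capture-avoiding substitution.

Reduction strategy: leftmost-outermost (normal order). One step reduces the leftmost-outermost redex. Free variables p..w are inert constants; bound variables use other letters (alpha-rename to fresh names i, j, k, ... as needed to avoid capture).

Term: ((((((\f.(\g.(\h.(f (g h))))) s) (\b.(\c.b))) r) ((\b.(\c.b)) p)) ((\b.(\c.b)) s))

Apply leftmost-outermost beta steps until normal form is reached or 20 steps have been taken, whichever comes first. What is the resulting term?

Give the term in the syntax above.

Step 0: ((((((\f.(\g.(\h.(f (g h))))) s) (\b.(\c.b))) r) ((\b.(\c.b)) p)) ((\b.(\c.b)) s))
Step 1: (((((\g.(\h.(s (g h)))) (\b.(\c.b))) r) ((\b.(\c.b)) p)) ((\b.(\c.b)) s))
Step 2: ((((\h.(s ((\b.(\c.b)) h))) r) ((\b.(\c.b)) p)) ((\b.(\c.b)) s))
Step 3: (((s ((\b.(\c.b)) r)) ((\b.(\c.b)) p)) ((\b.(\c.b)) s))
Step 4: (((s (\c.r)) ((\b.(\c.b)) p)) ((\b.(\c.b)) s))
Step 5: (((s (\c.r)) (\c.p)) ((\b.(\c.b)) s))
Step 6: (((s (\c.r)) (\c.p)) (\c.s))

Answer: (((s (\c.r)) (\c.p)) (\c.s))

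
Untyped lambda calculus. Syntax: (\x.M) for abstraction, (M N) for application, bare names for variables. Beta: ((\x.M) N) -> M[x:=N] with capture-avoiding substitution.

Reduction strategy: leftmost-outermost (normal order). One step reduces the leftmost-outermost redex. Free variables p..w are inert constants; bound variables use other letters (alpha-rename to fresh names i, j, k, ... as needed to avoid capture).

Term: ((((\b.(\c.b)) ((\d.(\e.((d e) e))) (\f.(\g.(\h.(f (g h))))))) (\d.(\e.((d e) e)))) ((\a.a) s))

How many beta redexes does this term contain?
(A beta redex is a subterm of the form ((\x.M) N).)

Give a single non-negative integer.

Term: ((((\b.(\c.b)) ((\d.(\e.((d e) e))) (\f.(\g.(\h.(f (g h))))))) (\d.(\e.((d e) e)))) ((\a.a) s))
  Redex: ((\b.(\c.b)) ((\d.(\e.((d e) e))) (\f.(\g.(\h.(f (g h)))))))
  Redex: ((\d.(\e.((d e) e))) (\f.(\g.(\h.(f (g h))))))
  Redex: ((\a.a) s)
Total redexes: 3

Answer: 3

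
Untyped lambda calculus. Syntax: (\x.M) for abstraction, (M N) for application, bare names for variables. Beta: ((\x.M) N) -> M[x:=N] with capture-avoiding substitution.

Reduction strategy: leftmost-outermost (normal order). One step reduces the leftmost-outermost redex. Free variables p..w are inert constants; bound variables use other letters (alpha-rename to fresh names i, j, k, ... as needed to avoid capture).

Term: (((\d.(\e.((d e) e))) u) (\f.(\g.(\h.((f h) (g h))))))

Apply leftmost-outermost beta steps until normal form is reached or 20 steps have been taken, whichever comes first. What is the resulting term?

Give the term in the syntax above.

Answer: ((u (\f.(\g.(\h.((f h) (g h)))))) (\f.(\g.(\h.((f h) (g h))))))

Derivation:
Step 0: (((\d.(\e.((d e) e))) u) (\f.(\g.(\h.((f h) (g h))))))
Step 1: ((\e.((u e) e)) (\f.(\g.(\h.((f h) (g h))))))
Step 2: ((u (\f.(\g.(\h.((f h) (g h)))))) (\f.(\g.(\h.((f h) (g h))))))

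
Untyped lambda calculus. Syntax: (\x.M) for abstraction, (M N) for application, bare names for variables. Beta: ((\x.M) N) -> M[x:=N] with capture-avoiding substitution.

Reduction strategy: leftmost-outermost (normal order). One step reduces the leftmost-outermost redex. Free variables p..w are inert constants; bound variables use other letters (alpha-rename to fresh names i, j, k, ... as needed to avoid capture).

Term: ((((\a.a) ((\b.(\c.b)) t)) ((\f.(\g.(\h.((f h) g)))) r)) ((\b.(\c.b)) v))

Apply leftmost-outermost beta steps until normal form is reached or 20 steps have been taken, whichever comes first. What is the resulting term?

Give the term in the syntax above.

Answer: (t (\c.v))

Derivation:
Step 0: ((((\a.a) ((\b.(\c.b)) t)) ((\f.(\g.(\h.((f h) g)))) r)) ((\b.(\c.b)) v))
Step 1: ((((\b.(\c.b)) t) ((\f.(\g.(\h.((f h) g)))) r)) ((\b.(\c.b)) v))
Step 2: (((\c.t) ((\f.(\g.(\h.((f h) g)))) r)) ((\b.(\c.b)) v))
Step 3: (t ((\b.(\c.b)) v))
Step 4: (t (\c.v))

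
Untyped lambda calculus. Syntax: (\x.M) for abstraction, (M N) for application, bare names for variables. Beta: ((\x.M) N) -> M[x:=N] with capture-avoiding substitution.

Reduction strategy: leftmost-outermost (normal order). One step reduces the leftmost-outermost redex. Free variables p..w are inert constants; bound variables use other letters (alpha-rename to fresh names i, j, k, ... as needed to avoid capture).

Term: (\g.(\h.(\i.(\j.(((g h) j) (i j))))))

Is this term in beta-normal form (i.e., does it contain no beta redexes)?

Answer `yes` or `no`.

Term: (\g.(\h.(\i.(\j.(((g h) j) (i j))))))
No beta redexes found.

Answer: yes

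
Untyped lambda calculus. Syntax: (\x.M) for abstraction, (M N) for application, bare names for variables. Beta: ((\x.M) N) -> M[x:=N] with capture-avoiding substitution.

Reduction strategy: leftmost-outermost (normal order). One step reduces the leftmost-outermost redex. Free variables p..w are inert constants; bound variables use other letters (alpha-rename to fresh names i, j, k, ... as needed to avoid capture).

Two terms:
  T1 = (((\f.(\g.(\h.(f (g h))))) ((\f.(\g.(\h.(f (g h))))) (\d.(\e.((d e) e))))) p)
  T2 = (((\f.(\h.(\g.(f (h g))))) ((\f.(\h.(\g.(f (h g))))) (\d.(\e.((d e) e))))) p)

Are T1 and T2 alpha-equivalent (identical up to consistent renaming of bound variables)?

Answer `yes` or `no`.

Term 1: (((\f.(\g.(\h.(f (g h))))) ((\f.(\g.(\h.(f (g h))))) (\d.(\e.((d e) e))))) p)
Term 2: (((\f.(\h.(\g.(f (h g))))) ((\f.(\h.(\g.(f (h g))))) (\d.(\e.((d e) e))))) p)
Alpha-equivalence: compare structure up to binder renaming.
Result: True

Answer: yes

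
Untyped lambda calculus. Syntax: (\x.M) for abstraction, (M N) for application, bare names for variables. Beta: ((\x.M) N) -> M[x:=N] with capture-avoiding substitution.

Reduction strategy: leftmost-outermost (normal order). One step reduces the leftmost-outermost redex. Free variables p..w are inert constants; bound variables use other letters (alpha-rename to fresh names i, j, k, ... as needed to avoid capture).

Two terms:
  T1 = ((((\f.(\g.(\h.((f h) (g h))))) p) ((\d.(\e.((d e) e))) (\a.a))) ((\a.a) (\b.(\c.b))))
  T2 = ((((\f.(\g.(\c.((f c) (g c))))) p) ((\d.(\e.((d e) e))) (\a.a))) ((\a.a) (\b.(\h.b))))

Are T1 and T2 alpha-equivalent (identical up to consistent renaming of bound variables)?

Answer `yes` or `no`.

Term 1: ((((\f.(\g.(\h.((f h) (g h))))) p) ((\d.(\e.((d e) e))) (\a.a))) ((\a.a) (\b.(\c.b))))
Term 2: ((((\f.(\g.(\c.((f c) (g c))))) p) ((\d.(\e.((d e) e))) (\a.a))) ((\a.a) (\b.(\h.b))))
Alpha-equivalence: compare structure up to binder renaming.
Result: True

Answer: yes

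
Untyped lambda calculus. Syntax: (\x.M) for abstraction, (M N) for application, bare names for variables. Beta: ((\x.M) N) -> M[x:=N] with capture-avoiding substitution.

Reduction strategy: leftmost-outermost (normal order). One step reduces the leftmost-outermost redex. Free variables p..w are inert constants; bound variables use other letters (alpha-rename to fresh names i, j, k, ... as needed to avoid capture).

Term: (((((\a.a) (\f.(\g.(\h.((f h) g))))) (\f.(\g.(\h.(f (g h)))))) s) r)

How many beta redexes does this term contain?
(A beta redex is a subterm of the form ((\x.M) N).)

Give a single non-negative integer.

Term: (((((\a.a) (\f.(\g.(\h.((f h) g))))) (\f.(\g.(\h.(f (g h)))))) s) r)
  Redex: ((\a.a) (\f.(\g.(\h.((f h) g)))))
Total redexes: 1

Answer: 1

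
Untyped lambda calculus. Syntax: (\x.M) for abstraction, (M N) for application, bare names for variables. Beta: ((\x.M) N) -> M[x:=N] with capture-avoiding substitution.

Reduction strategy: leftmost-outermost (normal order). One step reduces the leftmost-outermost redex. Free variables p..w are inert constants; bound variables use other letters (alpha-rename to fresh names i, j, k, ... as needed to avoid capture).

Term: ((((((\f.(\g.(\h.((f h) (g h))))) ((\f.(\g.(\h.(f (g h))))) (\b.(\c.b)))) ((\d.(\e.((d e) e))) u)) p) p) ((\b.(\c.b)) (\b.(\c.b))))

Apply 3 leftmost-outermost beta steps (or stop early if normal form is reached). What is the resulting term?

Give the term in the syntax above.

Answer: ((((((\f.(\g.(\h.(f (g h))))) (\b.(\c.b))) p) (((\d.(\e.((d e) e))) u) p)) p) ((\b.(\c.b)) (\b.(\c.b))))

Derivation:
Step 0: ((((((\f.(\g.(\h.((f h) (g h))))) ((\f.(\g.(\h.(f (g h))))) (\b.(\c.b)))) ((\d.(\e.((d e) e))) u)) p) p) ((\b.(\c.b)) (\b.(\c.b))))
Step 1: (((((\g.(\h.((((\f.(\g.(\h.(f (g h))))) (\b.(\c.b))) h) (g h)))) ((\d.(\e.((d e) e))) u)) p) p) ((\b.(\c.b)) (\b.(\c.b))))
Step 2: ((((\h.((((\f.(\g.(\h.(f (g h))))) (\b.(\c.b))) h) (((\d.(\e.((d e) e))) u) h))) p) p) ((\b.(\c.b)) (\b.(\c.b))))
Step 3: ((((((\f.(\g.(\h.(f (g h))))) (\b.(\c.b))) p) (((\d.(\e.((d e) e))) u) p)) p) ((\b.(\c.b)) (\b.(\c.b))))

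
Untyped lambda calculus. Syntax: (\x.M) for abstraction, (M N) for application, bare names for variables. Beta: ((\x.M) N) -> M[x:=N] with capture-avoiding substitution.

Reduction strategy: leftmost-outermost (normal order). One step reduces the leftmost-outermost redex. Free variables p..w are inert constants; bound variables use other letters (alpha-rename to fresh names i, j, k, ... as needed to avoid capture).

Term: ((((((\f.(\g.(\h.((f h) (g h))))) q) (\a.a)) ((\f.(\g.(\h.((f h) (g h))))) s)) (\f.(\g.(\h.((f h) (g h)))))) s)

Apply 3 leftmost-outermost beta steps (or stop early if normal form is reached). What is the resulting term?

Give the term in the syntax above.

Step 0: ((((((\f.(\g.(\h.((f h) (g h))))) q) (\a.a)) ((\f.(\g.(\h.((f h) (g h))))) s)) (\f.(\g.(\h.((f h) (g h)))))) s)
Step 1: (((((\g.(\h.((q h) (g h)))) (\a.a)) ((\f.(\g.(\h.((f h) (g h))))) s)) (\f.(\g.(\h.((f h) (g h)))))) s)
Step 2: ((((\h.((q h) ((\a.a) h))) ((\f.(\g.(\h.((f h) (g h))))) s)) (\f.(\g.(\h.((f h) (g h)))))) s)
Step 3: ((((q ((\f.(\g.(\h.((f h) (g h))))) s)) ((\a.a) ((\f.(\g.(\h.((f h) (g h))))) s))) (\f.(\g.(\h.((f h) (g h)))))) s)

Answer: ((((q ((\f.(\g.(\h.((f h) (g h))))) s)) ((\a.a) ((\f.(\g.(\h.((f h) (g h))))) s))) (\f.(\g.(\h.((f h) (g h)))))) s)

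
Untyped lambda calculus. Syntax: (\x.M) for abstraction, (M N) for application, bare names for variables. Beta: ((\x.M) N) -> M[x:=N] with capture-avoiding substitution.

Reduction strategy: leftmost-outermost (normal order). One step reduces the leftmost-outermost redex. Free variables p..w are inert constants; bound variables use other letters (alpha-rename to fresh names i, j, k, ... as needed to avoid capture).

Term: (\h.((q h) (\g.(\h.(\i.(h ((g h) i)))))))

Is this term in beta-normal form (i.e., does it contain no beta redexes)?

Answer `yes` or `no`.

Term: (\h.((q h) (\g.(\h.(\i.(h ((g h) i)))))))
No beta redexes found.

Answer: yes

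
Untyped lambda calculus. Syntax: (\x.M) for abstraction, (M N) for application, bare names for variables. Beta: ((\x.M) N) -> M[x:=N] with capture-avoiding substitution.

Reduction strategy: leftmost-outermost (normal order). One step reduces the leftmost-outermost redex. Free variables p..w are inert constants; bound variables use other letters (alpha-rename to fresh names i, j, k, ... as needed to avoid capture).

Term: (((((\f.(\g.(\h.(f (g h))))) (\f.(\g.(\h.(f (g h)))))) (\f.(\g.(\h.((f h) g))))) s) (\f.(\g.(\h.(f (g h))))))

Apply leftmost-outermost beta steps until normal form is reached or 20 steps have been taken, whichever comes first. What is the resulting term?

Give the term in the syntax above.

Step 0: (((((\f.(\g.(\h.(f (g h))))) (\f.(\g.(\h.(f (g h)))))) (\f.(\g.(\h.((f h) g))))) s) (\f.(\g.(\h.(f (g h))))))
Step 1: ((((\g.(\h.((\f.(\g.(\h.(f (g h))))) (g h)))) (\f.(\g.(\h.((f h) g))))) s) (\f.(\g.(\h.(f (g h))))))
Step 2: (((\h.((\f.(\g.(\h.(f (g h))))) ((\f.(\g.(\h.((f h) g)))) h))) s) (\f.(\g.(\h.(f (g h))))))
Step 3: (((\f.(\g.(\h.(f (g h))))) ((\f.(\g.(\h.((f h) g)))) s)) (\f.(\g.(\h.(f (g h))))))
Step 4: ((\g.(\h.(((\f.(\g.(\h.((f h) g)))) s) (g h)))) (\f.(\g.(\h.(f (g h))))))
Step 5: (\h.(((\f.(\g.(\h.((f h) g)))) s) ((\f.(\g.(\h.(f (g h))))) h)))
Step 6: (\h.((\g.(\h.((s h) g))) ((\f.(\g.(\h.(f (g h))))) h)))
Step 7: (\h.(\i.((s i) ((\f.(\g.(\h.(f (g h))))) h))))
Step 8: (\h.(\i.((s i) (\g.(\i.(h (g i)))))))

Answer: (\h.(\i.((s i) (\g.(\i.(h (g i)))))))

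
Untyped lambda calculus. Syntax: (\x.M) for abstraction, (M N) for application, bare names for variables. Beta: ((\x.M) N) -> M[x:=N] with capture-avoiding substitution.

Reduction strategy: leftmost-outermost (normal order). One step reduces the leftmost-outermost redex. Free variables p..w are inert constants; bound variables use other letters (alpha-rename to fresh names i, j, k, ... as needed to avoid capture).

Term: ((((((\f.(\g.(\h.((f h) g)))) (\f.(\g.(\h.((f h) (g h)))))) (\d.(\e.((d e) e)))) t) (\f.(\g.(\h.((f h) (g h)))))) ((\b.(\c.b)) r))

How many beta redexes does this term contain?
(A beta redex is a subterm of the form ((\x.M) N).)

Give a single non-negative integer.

Term: ((((((\f.(\g.(\h.((f h) g)))) (\f.(\g.(\h.((f h) (g h)))))) (\d.(\e.((d e) e)))) t) (\f.(\g.(\h.((f h) (g h)))))) ((\b.(\c.b)) r))
  Redex: ((\f.(\g.(\h.((f h) g)))) (\f.(\g.(\h.((f h) (g h))))))
  Redex: ((\b.(\c.b)) r)
Total redexes: 2

Answer: 2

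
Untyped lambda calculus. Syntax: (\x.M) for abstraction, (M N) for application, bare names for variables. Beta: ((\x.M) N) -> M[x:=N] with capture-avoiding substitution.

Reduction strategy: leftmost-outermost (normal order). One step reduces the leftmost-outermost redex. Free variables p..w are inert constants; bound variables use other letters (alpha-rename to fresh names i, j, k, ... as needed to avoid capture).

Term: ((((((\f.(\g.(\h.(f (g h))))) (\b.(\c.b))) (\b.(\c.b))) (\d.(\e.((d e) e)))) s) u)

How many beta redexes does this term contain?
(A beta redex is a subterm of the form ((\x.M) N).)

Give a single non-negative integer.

Answer: 1

Derivation:
Term: ((((((\f.(\g.(\h.(f (g h))))) (\b.(\c.b))) (\b.(\c.b))) (\d.(\e.((d e) e)))) s) u)
  Redex: ((\f.(\g.(\h.(f (g h))))) (\b.(\c.b)))
Total redexes: 1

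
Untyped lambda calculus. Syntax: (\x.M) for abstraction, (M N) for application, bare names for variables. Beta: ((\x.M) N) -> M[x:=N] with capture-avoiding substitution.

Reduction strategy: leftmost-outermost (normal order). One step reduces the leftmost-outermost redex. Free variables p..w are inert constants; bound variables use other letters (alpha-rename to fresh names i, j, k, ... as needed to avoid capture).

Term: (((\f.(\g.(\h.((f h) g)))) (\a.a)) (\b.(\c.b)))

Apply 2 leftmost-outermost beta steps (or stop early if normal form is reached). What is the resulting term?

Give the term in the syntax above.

Step 0: (((\f.(\g.(\h.((f h) g)))) (\a.a)) (\b.(\c.b)))
Step 1: ((\g.(\h.(((\a.a) h) g))) (\b.(\c.b)))
Step 2: (\h.(((\a.a) h) (\b.(\c.b))))

Answer: (\h.(((\a.a) h) (\b.(\c.b))))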